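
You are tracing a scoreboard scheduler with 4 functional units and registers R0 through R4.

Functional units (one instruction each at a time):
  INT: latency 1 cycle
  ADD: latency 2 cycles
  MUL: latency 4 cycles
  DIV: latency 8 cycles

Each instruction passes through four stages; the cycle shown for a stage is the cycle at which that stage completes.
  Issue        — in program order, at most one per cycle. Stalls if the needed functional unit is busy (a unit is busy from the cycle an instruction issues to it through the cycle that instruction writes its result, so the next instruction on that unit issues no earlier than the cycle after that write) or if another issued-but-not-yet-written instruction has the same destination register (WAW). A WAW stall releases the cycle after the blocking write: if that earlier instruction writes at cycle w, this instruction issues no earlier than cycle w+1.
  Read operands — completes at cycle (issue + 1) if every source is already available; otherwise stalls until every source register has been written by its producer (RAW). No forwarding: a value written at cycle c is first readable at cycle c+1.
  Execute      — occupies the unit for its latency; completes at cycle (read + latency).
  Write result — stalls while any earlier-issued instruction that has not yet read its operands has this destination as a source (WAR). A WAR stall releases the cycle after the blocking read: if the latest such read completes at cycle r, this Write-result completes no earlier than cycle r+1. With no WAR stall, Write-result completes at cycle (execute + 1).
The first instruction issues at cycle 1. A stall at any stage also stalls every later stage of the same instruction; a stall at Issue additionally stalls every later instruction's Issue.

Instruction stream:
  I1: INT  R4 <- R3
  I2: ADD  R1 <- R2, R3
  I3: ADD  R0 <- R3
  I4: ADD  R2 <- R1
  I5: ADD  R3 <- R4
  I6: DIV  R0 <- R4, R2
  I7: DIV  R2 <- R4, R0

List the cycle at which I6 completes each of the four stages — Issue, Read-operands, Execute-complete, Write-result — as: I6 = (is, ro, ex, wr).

I6 = (18, 19, 27, 28)

cycle 1: I1 issues→INT
cycle 2: I1 reads | I2 issues→ADD
cycle 3: I1 exec-done | I2 reads
cycle 4: I1 writes R4
cycle 5: I2 exec-done
cycle 6: I2 writes R1
cycle 7: I3 issues→ADD
cycle 8: I3 reads
cycle 10: I3 exec-done
cycle 11: I3 writes R0
cycle 12: I4 issues→ADD
cycle 13: I4 reads
cycle 15: I4 exec-done
cycle 16: I4 writes R2
cycle 17: I5 issues→ADD
cycle 18: I5 reads | I6 issues→DIV
cycle 19: I6 reads
cycle 20: I5 exec-done
cycle 21: I5 writes R3
cycle 27: I6 exec-done
cycle 28: I6 writes R0
cycle 29: I7 issues→DIV
cycle 30: I7 reads
cycle 38: I7 exec-done
cycle 39: I7 writes R2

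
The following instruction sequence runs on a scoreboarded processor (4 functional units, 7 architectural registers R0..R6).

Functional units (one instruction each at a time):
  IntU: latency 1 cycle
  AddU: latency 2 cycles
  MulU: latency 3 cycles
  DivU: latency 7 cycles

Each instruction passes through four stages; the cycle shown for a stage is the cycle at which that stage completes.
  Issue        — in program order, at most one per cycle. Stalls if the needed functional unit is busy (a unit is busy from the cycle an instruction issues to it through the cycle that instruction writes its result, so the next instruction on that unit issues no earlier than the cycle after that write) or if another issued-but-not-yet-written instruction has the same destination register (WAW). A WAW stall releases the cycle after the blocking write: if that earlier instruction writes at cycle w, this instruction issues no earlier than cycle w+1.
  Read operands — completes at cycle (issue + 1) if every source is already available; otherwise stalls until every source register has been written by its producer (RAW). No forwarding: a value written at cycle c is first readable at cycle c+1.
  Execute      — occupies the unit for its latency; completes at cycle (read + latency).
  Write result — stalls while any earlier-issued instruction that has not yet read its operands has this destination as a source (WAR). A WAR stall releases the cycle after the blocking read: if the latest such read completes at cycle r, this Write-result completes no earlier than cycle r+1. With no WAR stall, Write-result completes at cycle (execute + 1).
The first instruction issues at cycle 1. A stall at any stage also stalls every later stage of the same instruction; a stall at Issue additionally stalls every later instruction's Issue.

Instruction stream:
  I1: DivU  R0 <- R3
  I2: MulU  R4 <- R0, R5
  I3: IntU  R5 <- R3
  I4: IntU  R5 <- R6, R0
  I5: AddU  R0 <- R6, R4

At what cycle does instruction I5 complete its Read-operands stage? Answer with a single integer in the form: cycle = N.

c1: issue I1 (DivU)
c2: I1 read-ops · issue I2 (MulU)
c3: issue I3 (IntU)
c4: I3 read-ops
c5: I3 finished on IntU
c9: I1 finished on DivU
c10: I1→R0
c11: I2 read-ops
c12: I3→R5
c13: issue I4 (IntU)
c14: I2 finished on MulU · I4 read-ops · issue I5 (AddU)
c15: I2→R4 · I4 finished on IntU
c16: I4→R5 · I5 read-ops
c18: I5 finished on AddU
c19: I5→R0

cycle = 16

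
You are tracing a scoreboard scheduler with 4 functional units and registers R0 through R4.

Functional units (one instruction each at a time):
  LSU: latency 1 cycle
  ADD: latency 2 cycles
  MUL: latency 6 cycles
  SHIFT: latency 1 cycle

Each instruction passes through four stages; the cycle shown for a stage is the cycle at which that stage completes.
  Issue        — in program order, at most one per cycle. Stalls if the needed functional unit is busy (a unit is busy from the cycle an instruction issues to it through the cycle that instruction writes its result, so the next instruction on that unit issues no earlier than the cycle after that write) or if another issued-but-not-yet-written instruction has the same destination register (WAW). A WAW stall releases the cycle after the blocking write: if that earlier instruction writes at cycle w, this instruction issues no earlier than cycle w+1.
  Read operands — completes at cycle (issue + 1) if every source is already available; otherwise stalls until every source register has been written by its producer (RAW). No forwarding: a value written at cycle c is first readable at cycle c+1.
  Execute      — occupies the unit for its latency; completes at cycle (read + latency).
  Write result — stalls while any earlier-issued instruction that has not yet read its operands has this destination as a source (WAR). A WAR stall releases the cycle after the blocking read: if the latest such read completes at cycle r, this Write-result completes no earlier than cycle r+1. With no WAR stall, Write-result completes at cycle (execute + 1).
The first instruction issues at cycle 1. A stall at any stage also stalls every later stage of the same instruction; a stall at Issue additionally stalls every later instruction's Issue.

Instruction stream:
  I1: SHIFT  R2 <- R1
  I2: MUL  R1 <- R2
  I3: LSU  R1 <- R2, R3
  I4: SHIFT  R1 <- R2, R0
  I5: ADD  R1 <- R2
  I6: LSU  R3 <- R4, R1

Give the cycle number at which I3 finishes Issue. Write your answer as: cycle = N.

cycle = 13

I1 -> (1, 2, 3, 4)
I2 -> (2, 5, 11, 12)  // RAW R2: wait I1 write@4
I3 -> (13, 14, 15, 16)  // WAW R1: wait I2 write@12
I4 -> (17, 18, 19, 20)  // WAW R1: wait I3 write@16
I5 -> (21, 22, 24, 25)  // WAW R1: wait I4 write@20
I6 -> (22, 26, 27, 28)  // RAW R1: wait I5 write@25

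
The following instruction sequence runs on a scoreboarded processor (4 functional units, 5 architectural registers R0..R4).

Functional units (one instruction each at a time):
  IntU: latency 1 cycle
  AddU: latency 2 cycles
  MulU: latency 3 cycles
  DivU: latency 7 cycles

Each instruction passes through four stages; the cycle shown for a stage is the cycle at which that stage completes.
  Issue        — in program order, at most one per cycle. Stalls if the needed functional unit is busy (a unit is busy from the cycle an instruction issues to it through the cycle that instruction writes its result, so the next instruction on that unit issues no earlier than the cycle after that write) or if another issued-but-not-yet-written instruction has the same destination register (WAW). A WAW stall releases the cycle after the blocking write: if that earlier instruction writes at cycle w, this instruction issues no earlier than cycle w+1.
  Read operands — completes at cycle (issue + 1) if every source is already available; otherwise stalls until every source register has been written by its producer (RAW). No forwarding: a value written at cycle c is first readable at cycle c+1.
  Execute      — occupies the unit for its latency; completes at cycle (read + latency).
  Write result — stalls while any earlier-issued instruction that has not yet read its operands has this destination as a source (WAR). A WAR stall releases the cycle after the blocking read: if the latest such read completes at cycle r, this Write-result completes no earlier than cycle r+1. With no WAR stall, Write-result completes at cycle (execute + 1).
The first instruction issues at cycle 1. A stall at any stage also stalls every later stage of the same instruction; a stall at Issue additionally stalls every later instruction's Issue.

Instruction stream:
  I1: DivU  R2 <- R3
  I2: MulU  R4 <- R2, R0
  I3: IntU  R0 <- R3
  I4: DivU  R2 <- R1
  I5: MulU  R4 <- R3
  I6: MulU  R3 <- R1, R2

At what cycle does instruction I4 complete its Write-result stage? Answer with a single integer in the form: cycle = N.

  I1 | 1 | 2 | 9 | 10
  I2 | 2 | 11 | 14 | 15   RAW R2: wait I1 write@10
  I3 | 3 | 4 | 5 | 12   WAR R0: wait I2 read@11
  I4 | 11 | 12 | 19 | 20   struct: DivU busy until I1 writes@10
  I5 | 16 | 17 | 20 | 21   struct: MulU busy until I2 writes@15
  I6 | 22 | 23 | 26 | 27   struct: MulU busy until I5 writes@21

cycle = 20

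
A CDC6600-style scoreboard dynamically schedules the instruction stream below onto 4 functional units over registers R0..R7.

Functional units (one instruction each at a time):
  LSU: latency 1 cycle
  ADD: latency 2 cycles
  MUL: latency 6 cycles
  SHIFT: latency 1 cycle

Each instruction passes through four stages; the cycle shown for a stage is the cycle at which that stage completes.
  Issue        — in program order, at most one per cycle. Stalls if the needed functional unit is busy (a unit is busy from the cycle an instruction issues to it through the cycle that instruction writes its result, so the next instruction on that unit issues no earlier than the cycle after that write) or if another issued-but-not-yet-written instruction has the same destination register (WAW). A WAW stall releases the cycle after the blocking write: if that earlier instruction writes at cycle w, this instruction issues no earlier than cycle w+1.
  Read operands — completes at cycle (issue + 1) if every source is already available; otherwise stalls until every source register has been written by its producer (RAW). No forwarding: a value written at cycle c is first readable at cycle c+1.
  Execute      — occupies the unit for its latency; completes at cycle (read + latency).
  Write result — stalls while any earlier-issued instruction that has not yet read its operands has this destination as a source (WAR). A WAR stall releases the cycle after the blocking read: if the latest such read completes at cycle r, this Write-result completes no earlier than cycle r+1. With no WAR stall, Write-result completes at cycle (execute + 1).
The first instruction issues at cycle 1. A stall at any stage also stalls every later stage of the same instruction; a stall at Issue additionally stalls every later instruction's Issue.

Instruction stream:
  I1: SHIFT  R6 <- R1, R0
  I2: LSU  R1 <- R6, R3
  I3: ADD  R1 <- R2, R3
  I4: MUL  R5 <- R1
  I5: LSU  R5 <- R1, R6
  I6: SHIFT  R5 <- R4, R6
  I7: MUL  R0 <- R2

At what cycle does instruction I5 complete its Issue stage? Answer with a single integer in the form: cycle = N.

c1: issue I1 (SHIFT)
c2: I1 read-ops, issue I2 (LSU)
c3: I1 finished on SHIFT
c4: I1→R6
c5: I2 read-ops
c6: I2 finished on LSU
c7: I2→R1
c8: issue I3 (ADD)
c9: I3 read-ops, issue I4 (MUL)
c11: I3 finished on ADD
c12: I3→R1
c13: I4 read-ops
c19: I4 finished on MUL
c20: I4→R5
c21: issue I5 (LSU)
c22: I5 read-ops
c23: I5 finished on LSU
c24: I5→R5
c25: issue I6 (SHIFT)
c26: I6 read-ops, issue I7 (MUL)
c27: I6 finished on SHIFT, I7 read-ops
c28: I6→R5
c33: I7 finished on MUL
c34: I7→R0

cycle = 21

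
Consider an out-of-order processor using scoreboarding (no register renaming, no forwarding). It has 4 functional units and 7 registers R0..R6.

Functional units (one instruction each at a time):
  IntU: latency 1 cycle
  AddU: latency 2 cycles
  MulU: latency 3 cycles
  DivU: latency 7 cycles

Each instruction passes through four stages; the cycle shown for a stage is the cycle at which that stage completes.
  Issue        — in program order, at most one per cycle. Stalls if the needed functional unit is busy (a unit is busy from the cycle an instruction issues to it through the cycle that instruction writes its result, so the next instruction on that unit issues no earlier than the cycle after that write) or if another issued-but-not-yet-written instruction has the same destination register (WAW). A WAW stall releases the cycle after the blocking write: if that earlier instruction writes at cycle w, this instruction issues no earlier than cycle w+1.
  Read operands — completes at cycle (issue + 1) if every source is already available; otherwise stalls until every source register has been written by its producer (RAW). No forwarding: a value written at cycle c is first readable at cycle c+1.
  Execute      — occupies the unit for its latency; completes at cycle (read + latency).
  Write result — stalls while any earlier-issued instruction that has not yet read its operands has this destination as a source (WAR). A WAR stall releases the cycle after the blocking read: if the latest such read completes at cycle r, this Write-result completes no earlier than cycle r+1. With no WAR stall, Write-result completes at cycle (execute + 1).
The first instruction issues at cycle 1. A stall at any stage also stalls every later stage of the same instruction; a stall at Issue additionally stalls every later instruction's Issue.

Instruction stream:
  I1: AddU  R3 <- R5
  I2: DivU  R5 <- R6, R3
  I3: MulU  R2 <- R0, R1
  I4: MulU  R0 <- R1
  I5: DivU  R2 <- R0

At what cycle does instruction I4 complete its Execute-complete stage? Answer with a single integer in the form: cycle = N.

1) issue 1, read 2, done 4, write 5
2) issue 2, read 6, done 13, write 14  <RAW R3: wait I1 write@5>
3) issue 3, read 4, done 7, write 8
4) issue 9, read 10, done 13, write 14  <struct: MulU busy until I3 writes@8>
5) issue 15, read 16, done 23, write 24  <struct: DivU busy until I2 writes@14>

cycle = 13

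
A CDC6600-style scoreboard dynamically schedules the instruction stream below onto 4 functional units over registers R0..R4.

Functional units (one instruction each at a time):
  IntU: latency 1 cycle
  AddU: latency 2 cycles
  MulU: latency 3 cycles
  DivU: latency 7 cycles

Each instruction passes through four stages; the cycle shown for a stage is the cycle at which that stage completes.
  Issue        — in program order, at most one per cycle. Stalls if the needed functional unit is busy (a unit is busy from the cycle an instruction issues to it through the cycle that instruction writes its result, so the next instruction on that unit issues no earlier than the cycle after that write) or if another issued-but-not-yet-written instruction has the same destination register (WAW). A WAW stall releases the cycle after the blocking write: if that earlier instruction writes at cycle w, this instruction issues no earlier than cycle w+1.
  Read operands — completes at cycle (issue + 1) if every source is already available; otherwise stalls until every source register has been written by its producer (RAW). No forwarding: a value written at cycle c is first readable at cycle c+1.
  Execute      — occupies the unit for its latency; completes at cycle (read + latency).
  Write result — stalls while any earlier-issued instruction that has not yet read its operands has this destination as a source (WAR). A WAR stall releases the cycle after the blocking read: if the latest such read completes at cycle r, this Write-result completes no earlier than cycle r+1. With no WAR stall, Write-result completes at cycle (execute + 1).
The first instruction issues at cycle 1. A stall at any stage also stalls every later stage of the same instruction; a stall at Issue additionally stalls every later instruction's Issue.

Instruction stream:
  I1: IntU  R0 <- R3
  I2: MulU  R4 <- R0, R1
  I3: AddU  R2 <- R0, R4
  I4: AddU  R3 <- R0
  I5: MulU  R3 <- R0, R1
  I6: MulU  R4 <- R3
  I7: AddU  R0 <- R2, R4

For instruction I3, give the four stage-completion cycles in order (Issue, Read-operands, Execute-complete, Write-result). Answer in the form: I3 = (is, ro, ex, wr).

I3 = (3, 10, 12, 13)

I1: IS=1 RO=2 EX=3 WR=4
I2: IS=2 RO=5 EX=8 WR=9  [RAW R0: wait I1 write@4]
I3: IS=3 RO=10 EX=12 WR=13  [RAW R4: wait I2 write@9]
I4: IS=14 RO=15 EX=17 WR=18  [struct: AddU busy until I3 writes@13]
I5: IS=19 RO=20 EX=23 WR=24  [WAW R3: wait I4 write@18]
I6: IS=25 RO=26 EX=29 WR=30  [struct: MulU busy until I5 writes@24]
I7: IS=26 RO=31 EX=33 WR=34  [RAW R4: wait I6 write@30]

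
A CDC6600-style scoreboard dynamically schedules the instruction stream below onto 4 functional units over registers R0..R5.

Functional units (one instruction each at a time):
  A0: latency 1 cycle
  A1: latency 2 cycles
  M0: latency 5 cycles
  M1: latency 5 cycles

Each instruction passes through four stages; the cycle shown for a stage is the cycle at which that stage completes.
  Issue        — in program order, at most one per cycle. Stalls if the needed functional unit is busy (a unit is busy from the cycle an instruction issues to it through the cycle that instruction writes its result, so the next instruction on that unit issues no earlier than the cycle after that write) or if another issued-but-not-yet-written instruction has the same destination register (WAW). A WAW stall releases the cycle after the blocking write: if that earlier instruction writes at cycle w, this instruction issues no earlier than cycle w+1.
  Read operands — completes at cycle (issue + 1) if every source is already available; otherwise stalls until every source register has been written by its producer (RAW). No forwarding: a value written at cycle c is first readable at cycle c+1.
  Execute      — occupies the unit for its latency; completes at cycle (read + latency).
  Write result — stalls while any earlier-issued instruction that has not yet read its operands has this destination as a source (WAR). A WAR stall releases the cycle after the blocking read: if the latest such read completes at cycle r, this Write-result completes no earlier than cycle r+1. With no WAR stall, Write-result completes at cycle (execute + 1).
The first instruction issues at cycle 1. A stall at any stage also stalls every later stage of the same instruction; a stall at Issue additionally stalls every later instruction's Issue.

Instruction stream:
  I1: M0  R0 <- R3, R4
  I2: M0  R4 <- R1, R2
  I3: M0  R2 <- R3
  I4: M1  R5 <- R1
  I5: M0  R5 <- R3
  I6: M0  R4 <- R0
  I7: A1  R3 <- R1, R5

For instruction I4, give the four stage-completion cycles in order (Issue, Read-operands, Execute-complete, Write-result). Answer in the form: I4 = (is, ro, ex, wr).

I4 = (18, 19, 24, 25)

[I1] 1/2/7/8
[I2] 9/10/15/16  (struct: M0 busy until I1 writes@8)
[I3] 17/18/23/24  (struct: M0 busy until I2 writes@16)
[I4] 18/19/24/25
[I5] 26/27/32/33  (WAW R5: wait I4 write@25)
[I6] 34/35/40/41  (struct: M0 busy until I5 writes@33)
[I7] 35/36/38/39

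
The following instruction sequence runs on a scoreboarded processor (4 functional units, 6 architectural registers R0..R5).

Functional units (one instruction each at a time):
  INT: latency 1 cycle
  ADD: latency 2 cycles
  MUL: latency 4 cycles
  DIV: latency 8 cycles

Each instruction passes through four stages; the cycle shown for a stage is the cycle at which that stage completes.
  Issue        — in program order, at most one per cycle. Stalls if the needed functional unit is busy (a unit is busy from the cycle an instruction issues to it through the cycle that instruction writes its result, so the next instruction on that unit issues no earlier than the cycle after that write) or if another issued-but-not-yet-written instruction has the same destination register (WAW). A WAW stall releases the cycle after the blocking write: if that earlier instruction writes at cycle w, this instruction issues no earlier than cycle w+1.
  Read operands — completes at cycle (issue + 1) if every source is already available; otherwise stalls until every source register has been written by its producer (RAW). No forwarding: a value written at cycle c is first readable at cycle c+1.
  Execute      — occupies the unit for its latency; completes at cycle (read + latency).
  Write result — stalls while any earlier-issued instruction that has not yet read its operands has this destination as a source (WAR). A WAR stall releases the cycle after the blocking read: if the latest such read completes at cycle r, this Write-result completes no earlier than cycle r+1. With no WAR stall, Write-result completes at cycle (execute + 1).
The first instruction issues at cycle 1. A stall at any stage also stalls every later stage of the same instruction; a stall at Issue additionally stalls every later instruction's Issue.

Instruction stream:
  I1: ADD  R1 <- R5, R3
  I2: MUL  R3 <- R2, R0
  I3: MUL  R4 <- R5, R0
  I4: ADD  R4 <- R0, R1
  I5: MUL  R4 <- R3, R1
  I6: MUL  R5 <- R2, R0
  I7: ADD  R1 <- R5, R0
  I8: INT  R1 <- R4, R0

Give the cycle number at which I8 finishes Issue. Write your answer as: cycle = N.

cycle = 39

I1: IS=1 RO=2 EX=4 WR=5
I2: IS=2 RO=3 EX=7 WR=8
I3: IS=9 RO=10 EX=14 WR=15  [struct: MUL busy until I2 writes@8]
I4: IS=16 RO=17 EX=19 WR=20  [WAW R4: wait I3 write@15]
I5: IS=21 RO=22 EX=26 WR=27  [WAW R4: wait I4 write@20]
I6: IS=28 RO=29 EX=33 WR=34  [struct: MUL busy until I5 writes@27]
I7: IS=29 RO=35 EX=37 WR=38  [RAW R5: wait I6 write@34]
I8: IS=39 RO=40 EX=41 WR=42  [WAW R1: wait I7 write@38]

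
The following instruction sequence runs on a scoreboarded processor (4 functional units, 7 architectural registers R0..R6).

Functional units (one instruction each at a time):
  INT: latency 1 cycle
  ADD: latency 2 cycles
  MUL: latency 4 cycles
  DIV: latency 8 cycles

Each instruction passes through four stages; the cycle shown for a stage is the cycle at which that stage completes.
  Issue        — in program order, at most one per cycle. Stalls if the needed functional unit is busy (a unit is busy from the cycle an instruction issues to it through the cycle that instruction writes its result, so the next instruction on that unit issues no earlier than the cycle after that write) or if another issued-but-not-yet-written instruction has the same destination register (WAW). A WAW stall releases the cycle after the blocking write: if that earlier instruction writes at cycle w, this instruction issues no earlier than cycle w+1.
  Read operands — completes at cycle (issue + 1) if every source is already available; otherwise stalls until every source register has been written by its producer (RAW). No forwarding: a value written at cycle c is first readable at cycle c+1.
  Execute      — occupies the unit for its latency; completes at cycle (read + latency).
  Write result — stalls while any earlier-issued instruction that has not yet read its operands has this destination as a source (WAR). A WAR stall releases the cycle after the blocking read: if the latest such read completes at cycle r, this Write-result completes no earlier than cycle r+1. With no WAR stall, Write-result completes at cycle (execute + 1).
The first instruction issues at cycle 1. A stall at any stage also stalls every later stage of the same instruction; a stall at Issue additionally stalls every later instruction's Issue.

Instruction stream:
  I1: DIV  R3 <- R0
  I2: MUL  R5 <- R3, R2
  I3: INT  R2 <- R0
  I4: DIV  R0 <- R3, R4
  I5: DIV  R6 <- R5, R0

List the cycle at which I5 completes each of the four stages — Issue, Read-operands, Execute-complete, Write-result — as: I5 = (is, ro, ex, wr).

[1] I1 issues→DIV
[2] I1 reads · I2 issues→MUL
[3] I3 issues→INT
[4] I3 reads
[5] I3 exec-done
[10] I1 exec-done
[11] I1 writes R3
[12] I2 reads · I4 issues→DIV
[13] I3 writes R2 · I4 reads
[16] I2 exec-done
[17] I2 writes R5
[21] I4 exec-done
[22] I4 writes R0
[23] I5 issues→DIV
[24] I5 reads
[32] I5 exec-done
[33] I5 writes R6

I5 = (23, 24, 32, 33)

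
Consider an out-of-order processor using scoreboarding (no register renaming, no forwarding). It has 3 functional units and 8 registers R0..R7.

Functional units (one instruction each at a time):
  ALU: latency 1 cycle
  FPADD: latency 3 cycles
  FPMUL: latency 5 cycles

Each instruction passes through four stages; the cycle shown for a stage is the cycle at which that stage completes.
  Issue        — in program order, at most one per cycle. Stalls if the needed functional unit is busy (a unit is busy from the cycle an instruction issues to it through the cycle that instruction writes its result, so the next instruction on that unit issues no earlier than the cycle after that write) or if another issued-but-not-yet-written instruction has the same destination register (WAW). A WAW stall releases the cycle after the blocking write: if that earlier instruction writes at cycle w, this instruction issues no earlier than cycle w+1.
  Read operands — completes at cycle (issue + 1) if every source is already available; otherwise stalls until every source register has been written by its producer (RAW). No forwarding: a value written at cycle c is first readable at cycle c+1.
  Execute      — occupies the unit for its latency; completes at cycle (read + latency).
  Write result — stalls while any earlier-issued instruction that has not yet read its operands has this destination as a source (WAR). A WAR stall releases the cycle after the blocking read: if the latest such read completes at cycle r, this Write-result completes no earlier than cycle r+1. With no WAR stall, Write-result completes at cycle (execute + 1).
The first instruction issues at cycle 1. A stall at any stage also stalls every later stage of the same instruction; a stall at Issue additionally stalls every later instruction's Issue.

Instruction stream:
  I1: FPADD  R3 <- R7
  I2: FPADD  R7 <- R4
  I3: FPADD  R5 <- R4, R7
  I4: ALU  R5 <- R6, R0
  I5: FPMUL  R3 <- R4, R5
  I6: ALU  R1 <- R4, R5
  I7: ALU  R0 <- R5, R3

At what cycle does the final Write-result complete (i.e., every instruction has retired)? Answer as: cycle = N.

cycle 1: I1 dispatched to FPADD
cycle 2: I1 operands ready
cycle 5: I1 complete
cycle 6: R3←I1
cycle 7: I2 dispatched to FPADD
cycle 8: I2 operands ready
cycle 11: I2 complete
cycle 12: R7←I2
cycle 13: I3 dispatched to FPADD
cycle 14: I3 operands ready
cycle 17: I3 complete
cycle 18: R5←I3
cycle 19: I4 dispatched to ALU
cycle 20: I4 operands ready · I5 dispatched to FPMUL
cycle 21: I4 complete
cycle 22: R5←I4
cycle 23: I5 operands ready · I6 dispatched to ALU
cycle 24: I6 operands ready
cycle 25: I6 complete
cycle 26: R1←I6
cycle 27: I7 dispatched to ALU
cycle 28: I5 complete
cycle 29: R3←I5
cycle 30: I7 operands ready
cycle 31: I7 complete
cycle 32: R0←I7

cycle = 32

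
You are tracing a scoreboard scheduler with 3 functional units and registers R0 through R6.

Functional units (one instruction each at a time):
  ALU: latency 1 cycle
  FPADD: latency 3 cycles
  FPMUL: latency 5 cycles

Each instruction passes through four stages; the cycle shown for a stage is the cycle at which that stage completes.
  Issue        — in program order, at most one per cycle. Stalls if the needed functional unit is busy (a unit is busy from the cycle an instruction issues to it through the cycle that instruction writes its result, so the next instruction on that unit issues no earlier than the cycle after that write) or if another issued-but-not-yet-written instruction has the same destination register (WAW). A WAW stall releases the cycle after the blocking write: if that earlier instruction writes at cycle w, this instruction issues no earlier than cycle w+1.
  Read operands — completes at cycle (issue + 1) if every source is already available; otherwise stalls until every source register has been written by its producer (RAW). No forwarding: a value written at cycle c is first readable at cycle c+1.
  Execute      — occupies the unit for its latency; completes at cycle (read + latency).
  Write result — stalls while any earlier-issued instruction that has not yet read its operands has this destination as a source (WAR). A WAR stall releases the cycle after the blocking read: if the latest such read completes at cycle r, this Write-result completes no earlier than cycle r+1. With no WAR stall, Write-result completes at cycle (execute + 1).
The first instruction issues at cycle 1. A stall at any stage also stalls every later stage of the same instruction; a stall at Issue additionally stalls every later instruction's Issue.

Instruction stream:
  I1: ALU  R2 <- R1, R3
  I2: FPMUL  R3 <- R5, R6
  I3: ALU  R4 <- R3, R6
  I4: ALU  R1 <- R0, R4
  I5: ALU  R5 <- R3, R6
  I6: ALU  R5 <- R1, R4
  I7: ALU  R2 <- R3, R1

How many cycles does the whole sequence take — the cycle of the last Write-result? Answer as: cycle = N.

cycle = 28

I1 -> (1, 2, 3, 4)
I2 -> (2, 3, 8, 9)
I3 -> (5, 10, 11, 12)  // struct: ALU busy until I1 writes@4, RAW R3: wait I2 write@9
I4 -> (13, 14, 15, 16)  // struct: ALU busy until I3 writes@12
I5 -> (17, 18, 19, 20)  // struct: ALU busy until I4 writes@16
I6 -> (21, 22, 23, 24)  // struct: ALU busy until I5 writes@20
I7 -> (25, 26, 27, 28)  // struct: ALU busy until I6 writes@24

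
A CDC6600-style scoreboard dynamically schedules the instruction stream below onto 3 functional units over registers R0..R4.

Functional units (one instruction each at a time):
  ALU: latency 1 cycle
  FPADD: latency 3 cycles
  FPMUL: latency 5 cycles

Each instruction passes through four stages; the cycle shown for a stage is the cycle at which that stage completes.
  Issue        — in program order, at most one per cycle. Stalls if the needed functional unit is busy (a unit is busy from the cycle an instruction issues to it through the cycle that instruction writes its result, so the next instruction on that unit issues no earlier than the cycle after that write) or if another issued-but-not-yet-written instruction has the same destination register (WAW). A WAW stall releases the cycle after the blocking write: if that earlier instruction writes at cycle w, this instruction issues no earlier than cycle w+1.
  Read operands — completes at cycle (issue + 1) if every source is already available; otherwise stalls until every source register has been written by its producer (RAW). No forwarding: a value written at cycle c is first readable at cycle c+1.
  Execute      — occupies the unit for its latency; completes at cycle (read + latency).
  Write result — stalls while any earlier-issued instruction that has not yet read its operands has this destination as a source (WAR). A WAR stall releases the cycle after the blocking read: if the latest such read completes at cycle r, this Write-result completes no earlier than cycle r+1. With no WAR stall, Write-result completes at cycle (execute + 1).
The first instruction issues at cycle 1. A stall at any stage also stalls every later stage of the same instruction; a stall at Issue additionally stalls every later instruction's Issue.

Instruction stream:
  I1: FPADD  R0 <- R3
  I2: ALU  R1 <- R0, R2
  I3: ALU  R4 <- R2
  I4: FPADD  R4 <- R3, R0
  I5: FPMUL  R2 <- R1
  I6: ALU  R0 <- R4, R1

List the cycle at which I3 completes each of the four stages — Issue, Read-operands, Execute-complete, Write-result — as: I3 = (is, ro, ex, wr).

I3 = (10, 11, 12, 13)

[I1] 1/2/5/6
[I2] 2/7/8/9  (RAW R0: wait I1 write@6)
[I3] 10/11/12/13  (struct: ALU busy until I2 writes@9)
[I4] 14/15/18/19  (WAW R4: wait I3 write@13)
[I5] 15/16/21/22
[I6] 16/20/21/22  (RAW R4: wait I4 write@19)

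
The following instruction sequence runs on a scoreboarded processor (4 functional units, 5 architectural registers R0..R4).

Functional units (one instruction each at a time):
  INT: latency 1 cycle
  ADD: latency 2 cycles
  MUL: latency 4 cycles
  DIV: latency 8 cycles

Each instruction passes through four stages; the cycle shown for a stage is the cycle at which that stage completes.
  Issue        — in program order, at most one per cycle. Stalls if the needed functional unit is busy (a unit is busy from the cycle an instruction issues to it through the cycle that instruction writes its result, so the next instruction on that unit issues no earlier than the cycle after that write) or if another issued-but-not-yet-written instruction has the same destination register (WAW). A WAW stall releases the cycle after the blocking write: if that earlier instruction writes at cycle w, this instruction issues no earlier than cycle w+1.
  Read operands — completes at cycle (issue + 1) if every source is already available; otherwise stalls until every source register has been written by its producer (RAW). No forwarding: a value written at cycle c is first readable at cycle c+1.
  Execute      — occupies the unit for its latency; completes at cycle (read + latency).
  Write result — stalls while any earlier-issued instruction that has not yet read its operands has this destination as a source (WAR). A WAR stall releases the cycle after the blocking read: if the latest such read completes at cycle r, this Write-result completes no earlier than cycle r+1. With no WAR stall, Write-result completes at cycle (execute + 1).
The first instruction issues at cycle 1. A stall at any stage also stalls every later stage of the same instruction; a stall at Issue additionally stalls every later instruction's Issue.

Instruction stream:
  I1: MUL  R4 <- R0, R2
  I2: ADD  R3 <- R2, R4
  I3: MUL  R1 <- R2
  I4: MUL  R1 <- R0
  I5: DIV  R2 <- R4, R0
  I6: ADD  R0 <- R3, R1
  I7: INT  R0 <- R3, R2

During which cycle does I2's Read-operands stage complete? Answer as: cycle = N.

cycle = 8

cycle 1: I1→MUL
cycle 2: I1 RO, I2→ADD
cycle 6: I1 EX
cycle 7: I1 WR R4
cycle 8: I2 RO, I3→MUL
cycle 9: I3 RO
cycle 10: I2 EX
cycle 11: I2 WR R3
cycle 13: I3 EX
cycle 14: I3 WR R1
cycle 15: I4→MUL
cycle 16: I4 RO, I5→DIV
cycle 17: I5 RO, I6→ADD
cycle 20: I4 EX
cycle 21: I4 WR R1
cycle 22: I6 RO
cycle 24: I6 EX
cycle 25: I5 EX, I6 WR R0
cycle 26: I5 WR R2, I7→INT
cycle 27: I7 RO
cycle 28: I7 EX
cycle 29: I7 WR R0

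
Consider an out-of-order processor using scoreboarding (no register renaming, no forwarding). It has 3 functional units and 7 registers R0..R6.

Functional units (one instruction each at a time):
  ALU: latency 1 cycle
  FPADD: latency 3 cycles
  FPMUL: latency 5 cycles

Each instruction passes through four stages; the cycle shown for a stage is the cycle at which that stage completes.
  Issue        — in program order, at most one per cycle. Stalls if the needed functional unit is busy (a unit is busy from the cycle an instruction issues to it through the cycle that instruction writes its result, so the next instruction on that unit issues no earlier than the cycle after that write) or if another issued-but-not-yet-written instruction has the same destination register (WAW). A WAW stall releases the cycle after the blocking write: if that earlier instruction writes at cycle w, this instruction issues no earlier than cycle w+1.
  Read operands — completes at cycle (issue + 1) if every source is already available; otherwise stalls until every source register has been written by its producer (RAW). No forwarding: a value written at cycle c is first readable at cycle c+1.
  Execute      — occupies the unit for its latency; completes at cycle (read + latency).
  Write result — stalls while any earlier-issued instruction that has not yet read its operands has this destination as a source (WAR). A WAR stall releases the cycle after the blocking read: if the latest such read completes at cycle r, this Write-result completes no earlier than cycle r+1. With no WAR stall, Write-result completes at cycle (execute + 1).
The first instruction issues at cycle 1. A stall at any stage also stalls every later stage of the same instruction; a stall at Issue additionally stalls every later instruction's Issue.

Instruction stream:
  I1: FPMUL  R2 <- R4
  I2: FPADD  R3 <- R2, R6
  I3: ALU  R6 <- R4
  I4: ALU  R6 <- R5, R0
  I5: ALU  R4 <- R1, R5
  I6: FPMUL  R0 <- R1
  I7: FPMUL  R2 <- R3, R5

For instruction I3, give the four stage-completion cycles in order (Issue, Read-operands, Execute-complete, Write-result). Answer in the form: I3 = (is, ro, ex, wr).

I3 = (3, 4, 5, 10)

[1] I1→FPMUL
[2] I1 RO, I2→FPADD
[3] I3→ALU
[4] I3 RO
[5] I3 EX
[7] I1 EX
[8] I1 WR R2
[9] I2 RO
[10] I3 WR R6
[11] I4→ALU
[12] I2 EX, I4 RO
[13] I2 WR R3, I4 EX
[14] I4 WR R6
[15] I5→ALU
[16] I5 RO, I6→FPMUL
[17] I5 EX, I6 RO
[18] I5 WR R4
[22] I6 EX
[23] I6 WR R0
[24] I7→FPMUL
[25] I7 RO
[30] I7 EX
[31] I7 WR R2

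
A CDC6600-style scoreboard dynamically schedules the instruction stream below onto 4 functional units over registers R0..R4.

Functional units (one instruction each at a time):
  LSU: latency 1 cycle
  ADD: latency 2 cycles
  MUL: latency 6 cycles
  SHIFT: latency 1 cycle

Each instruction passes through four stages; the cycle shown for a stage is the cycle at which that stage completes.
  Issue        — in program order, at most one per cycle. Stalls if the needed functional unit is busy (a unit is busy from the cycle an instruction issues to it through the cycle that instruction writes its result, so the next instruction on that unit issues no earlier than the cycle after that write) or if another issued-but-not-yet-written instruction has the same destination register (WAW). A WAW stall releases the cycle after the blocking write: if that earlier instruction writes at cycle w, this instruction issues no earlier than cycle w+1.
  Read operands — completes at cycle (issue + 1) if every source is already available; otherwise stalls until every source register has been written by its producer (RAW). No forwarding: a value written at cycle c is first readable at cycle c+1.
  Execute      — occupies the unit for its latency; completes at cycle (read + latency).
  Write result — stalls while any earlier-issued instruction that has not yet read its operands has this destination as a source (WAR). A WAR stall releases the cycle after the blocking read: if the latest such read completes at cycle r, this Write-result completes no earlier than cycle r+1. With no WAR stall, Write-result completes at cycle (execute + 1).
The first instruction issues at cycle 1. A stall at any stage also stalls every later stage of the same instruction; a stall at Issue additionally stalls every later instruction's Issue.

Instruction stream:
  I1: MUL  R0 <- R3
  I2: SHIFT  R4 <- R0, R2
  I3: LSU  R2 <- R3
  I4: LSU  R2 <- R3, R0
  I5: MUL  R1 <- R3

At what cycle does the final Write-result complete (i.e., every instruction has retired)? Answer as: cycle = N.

cycle = 21

I1  is:1  ro:2  ex:8  wr:9
I2  is:2  ro:10  ex:11  wr:12  — RAW R0: wait I1 write@9
I3  is:3  ro:4  ex:5  wr:11  — WAR R2: wait I2 read@10
I4  is:12  ro:13  ex:14  wr:15  — struct: LSU busy until I3 writes@11
I5  is:13  ro:14  ex:20  wr:21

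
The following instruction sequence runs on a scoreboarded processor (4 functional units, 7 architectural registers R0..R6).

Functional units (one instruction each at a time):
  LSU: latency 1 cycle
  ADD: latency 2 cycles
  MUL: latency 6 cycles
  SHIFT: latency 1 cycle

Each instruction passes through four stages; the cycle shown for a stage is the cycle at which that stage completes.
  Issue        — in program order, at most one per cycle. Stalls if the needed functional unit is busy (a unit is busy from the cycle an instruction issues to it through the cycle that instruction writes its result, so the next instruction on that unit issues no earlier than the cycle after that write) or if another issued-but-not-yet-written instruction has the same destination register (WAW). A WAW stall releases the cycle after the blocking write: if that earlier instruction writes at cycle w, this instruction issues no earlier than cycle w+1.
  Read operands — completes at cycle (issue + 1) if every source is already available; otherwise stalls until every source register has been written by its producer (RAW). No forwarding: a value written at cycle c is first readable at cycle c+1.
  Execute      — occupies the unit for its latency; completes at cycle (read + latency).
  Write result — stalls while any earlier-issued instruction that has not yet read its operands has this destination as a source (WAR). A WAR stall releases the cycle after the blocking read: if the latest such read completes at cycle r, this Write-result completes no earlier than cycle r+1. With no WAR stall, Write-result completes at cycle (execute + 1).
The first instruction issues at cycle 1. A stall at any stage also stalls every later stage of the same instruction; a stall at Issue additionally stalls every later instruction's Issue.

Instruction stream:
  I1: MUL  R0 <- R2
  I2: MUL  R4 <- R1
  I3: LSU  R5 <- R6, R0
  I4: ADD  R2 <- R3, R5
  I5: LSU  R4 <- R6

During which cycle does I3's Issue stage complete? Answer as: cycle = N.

t=1  I1→MUL
t=2  I1 RO
t=8  I1 EX
t=9  I1 WR R0
t=10  I2→MUL
t=11  I2 RO · I3→LSU
t=12  I3 RO · I4→ADD
t=13  I3 EX
t=14  I3 WR R5
t=15  I4 RO
t=17  I2 EX · I4 EX
t=18  I2 WR R4 · I4 WR R2
t=19  I5→LSU
t=20  I5 RO
t=21  I5 EX
t=22  I5 WR R4

cycle = 11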